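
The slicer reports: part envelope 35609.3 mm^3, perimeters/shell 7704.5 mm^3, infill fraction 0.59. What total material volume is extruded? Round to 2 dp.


V_infill = (35609.3 - 7704.5) * 0.59 = 16463.83
V_total = 7704.5 + 16463.83 = 24168.33 mm^3


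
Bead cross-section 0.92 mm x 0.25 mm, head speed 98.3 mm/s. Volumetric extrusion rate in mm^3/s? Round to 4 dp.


Rate = 0.92 * 0.25 * 98.3 = 22.609 mm^3/s


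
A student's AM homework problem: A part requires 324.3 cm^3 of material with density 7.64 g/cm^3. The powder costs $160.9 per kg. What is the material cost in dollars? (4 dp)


Mass = 324.3*7.64/1000 = 2.477652 kg
Cost = 2.477652 * 160.9 = 398.6542 $


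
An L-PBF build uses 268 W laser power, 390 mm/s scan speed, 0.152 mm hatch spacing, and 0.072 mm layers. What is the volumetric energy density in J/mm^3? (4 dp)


E = 268 / (390*0.152*0.072) = 62.7905 J/mm^3


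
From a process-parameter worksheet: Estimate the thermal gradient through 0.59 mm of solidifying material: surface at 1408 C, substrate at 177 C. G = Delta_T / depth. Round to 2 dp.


G = (1408-177)/0.59 = 2086.44 C/mm


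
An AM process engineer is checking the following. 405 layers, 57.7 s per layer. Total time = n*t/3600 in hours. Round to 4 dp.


t = 405 * 57.7 / 3600 = 6.4913 hrs


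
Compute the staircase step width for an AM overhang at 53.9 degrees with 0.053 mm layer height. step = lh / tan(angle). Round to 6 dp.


step = 0.053 / tan(53.9) = 0.038648 mm


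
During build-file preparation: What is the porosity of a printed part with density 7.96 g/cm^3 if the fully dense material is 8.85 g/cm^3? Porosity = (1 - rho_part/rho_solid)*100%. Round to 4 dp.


Porosity = (1-7.96/8.85)*100 = 10.0565 %


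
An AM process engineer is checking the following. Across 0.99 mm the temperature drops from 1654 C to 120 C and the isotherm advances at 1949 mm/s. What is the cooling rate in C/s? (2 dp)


G = (1654-120)/0.99 = 1549.49494949 C/mm
CR = 1549.49494949 * 1949 = 3019965.66 C/s


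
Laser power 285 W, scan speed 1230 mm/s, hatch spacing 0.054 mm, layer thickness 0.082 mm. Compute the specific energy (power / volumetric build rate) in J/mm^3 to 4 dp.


Build rate = 1230 * 0.054 * 0.082 = 5.44644 mm^3/s
SE = 285 / 5.44644 = 52.3278 J/mm^3


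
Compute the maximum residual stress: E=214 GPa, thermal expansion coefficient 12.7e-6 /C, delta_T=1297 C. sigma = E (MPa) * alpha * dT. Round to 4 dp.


sigma = 214*1000 * 12.7e-6 * 1297 = 3524.9866 MPa


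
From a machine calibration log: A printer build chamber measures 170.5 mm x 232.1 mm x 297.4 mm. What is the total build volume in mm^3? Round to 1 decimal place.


V = 170.5 * 232.1 * 297.4 = 11769025.1 mm^3


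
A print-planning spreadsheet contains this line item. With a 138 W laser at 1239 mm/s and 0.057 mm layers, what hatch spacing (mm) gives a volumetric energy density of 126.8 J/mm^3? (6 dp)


h = 138 / (126.8*1239*0.057) = 0.01541 mm


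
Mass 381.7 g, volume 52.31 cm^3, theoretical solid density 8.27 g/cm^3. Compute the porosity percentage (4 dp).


rho_part = 381.7 / 52.31 = 7.29688396 g/cm^3
Porosity = (1 - 7.29688396/8.27)*100 = 11.7668 %


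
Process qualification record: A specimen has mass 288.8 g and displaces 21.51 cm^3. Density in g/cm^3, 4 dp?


rho = 288.8 / 21.51 = 13.4263 g/cm^3


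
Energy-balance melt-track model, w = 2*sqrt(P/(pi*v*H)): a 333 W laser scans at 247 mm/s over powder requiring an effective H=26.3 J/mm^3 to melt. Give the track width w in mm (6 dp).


w = 2*sqrt(333/(pi*247*26.3)) = 0.255476 mm


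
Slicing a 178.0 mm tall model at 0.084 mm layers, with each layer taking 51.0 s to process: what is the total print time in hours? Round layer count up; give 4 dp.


Layers = ceil(178.0/0.084) = 2120
t = 2120 * 51.0 / 3600 = 30.0333 hrs


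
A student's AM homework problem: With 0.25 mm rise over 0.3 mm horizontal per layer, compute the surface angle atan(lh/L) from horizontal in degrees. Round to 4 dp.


angle = atan(0.25/0.3) = 39.8056 degrees


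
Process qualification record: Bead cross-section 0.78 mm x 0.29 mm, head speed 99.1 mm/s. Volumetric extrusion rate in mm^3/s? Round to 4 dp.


Rate = 0.78 * 0.29 * 99.1 = 22.4164 mm^3/s


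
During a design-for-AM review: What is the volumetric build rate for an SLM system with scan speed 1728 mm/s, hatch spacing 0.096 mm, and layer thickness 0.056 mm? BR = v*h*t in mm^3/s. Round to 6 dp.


Rate = 1728 * 0.096 * 0.056 = 9.289728 mm^3/s


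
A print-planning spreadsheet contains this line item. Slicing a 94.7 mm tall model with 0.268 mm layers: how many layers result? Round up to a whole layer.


Layers = ceil(94.7/0.268) = 354


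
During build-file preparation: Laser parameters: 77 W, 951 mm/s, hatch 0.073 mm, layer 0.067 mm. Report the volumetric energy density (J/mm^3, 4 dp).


E = 77 / (951*0.073*0.067) = 16.5544 J/mm^3


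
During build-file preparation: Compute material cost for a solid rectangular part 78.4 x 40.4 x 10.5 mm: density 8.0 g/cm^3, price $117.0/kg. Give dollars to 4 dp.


V = 78.4 * 40.4 * 10.5 = 33257.28 mm^3 = 33.25728 cm^3
Mass = 33.25728 * 8.0 / 1000 = 0.26605824 kg
Cost = 0.26605824 * 117.0 = 31.1288 $


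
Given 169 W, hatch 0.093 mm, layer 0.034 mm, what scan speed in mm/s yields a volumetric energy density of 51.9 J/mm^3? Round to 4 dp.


v = 169 / (51.9*0.093*0.034) = 1029.8109 mm/s


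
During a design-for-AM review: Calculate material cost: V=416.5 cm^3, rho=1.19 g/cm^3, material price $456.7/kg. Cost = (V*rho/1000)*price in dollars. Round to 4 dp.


Mass = 416.5*1.19/1000 = 0.495635 kg
Cost = 0.495635 * 456.7 = 226.3565 $


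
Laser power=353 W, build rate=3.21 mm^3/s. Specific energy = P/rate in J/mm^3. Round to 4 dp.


SE = 353 / 3.21 = 109.9688 J/mm^3


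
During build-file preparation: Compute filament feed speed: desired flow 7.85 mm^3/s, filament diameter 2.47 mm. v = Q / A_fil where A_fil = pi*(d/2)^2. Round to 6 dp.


A = pi*(2.47/2)^2 = 4.791636
v = 7.85 / 4.791636 = 1.638271 mm/s


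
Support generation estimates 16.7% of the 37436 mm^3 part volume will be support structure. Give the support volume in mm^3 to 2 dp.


V_support = 37436 * 0.167 = 6251.81 mm^3


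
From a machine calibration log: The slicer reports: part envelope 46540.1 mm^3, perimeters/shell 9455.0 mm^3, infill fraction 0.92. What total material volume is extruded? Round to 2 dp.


V_infill = (46540.1 - 9455.0) * 0.92 = 34118.29
V_total = 9455.0 + 34118.29 = 43573.29 mm^3


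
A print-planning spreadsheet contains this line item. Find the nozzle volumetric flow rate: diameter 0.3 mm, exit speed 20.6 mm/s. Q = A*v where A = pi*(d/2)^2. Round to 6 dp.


A = pi*(0.3/2)^2 = 0.07068583 mm^2
Q = 0.07068583 * 20.6 = 1.456128 mm^3/s


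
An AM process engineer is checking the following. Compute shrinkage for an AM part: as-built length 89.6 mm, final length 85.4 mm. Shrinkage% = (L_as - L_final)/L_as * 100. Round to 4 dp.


Shrinkage = ((89.6-85.4)/89.6)*100 = 4.6875 %


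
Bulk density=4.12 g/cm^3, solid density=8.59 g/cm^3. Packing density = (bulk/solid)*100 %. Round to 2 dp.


Packing = (4.12/8.59)*100 = 47.96 %


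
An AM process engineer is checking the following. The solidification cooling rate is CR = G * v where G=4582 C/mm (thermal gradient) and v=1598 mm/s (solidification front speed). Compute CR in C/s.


CR = 4582 * 1598 = 7322036 C/s


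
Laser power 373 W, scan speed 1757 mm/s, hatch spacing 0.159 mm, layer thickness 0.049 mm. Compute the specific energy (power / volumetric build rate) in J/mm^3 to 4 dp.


Build rate = 1757 * 0.159 * 0.049 = 13.688787 mm^3/s
SE = 373 / 13.688787 = 27.2486 J/mm^3


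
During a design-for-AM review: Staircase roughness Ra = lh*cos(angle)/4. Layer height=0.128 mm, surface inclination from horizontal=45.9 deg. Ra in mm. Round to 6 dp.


Ra = 0.128 * cos(45.9) / 4 = 0.022269 mm


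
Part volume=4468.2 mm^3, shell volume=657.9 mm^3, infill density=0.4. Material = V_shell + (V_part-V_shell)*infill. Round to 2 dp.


V_infill = (4468.2 - 657.9) * 0.4 = 1524.12
V_total = 657.9 + 1524.12 = 2182.02 mm^3


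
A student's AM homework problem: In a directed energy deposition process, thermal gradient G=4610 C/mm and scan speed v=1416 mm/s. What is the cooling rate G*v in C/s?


CR = 4610 * 1416 = 6527760 C/s


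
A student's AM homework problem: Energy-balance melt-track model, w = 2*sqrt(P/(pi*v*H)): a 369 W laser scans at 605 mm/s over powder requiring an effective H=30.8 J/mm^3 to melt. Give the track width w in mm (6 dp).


w = 2*sqrt(369/(pi*605*30.8)) = 0.158787 mm


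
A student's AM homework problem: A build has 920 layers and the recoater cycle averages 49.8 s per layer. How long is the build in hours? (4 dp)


t = 920 * 49.8 / 3600 = 12.7267 hrs


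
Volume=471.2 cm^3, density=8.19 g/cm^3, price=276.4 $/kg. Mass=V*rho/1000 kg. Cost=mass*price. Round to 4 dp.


Mass = 471.2*8.19/1000 = 3.859128 kg
Cost = 3.859128 * 276.4 = 1066.663 $


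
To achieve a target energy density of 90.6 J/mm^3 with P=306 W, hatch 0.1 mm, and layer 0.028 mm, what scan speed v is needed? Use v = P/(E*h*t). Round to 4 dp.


v = 306 / (90.6*0.1*0.028) = 1206.2441 mm/s


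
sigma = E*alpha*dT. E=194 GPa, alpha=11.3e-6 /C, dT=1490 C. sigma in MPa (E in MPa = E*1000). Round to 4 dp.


sigma = 194*1000 * 11.3e-6 * 1490 = 3266.378 MPa


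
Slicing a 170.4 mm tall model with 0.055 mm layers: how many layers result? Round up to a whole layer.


Layers = ceil(170.4/0.055) = 3099


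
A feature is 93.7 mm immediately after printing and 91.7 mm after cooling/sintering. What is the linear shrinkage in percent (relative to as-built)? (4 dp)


Shrinkage = ((93.7-91.7)/93.7)*100 = 2.1345 %


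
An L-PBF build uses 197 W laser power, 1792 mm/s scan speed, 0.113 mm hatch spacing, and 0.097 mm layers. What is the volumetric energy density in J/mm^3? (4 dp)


E = 197 / (1792*0.113*0.097) = 10.0295 J/mm^3


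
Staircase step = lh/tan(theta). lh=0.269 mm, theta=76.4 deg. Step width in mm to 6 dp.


step = 0.269 / tan(76.4) = 0.065078 mm


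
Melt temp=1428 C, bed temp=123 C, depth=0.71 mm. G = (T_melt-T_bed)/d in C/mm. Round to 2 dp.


G = (1428-123)/0.71 = 1838.03 C/mm


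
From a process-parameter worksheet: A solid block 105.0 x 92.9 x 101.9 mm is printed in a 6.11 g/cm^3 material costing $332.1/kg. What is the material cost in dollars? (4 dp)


V = 105.0 * 92.9 * 101.9 = 993983.55 mm^3 = 993.98355 cm^3
Mass = 993.98355 * 6.11 / 1000 = 6.07323949 kg
Cost = 6.07323949 * 332.1 = 2016.9228 $


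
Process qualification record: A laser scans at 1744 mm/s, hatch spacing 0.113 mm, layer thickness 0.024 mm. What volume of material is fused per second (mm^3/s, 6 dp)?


Rate = 1744 * 0.113 * 0.024 = 4.729728 mm^3/s


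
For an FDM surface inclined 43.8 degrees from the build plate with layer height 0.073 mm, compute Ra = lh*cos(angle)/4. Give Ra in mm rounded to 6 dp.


Ra = 0.073 * cos(43.8) / 4 = 0.013172 mm


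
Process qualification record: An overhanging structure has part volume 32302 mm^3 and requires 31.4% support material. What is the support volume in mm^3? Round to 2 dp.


V_support = 32302 * 0.314 = 10142.83 mm^3


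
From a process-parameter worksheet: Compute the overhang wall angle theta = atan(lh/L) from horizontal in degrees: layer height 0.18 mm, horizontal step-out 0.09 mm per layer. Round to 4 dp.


angle = atan(0.18/0.09) = 63.4349 degrees


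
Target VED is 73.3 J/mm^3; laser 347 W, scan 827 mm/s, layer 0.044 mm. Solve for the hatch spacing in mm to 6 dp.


h = 347 / (73.3*827*0.044) = 0.130097 mm


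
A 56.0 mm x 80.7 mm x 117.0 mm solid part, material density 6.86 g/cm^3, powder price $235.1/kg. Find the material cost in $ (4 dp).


V = 56.0 * 80.7 * 117.0 = 528746.4 mm^3 = 528.7464 cm^3
Mass = 528.7464 * 6.86 / 1000 = 3.6272003 kg
Cost = 3.6272003 * 235.1 = 852.7548 $


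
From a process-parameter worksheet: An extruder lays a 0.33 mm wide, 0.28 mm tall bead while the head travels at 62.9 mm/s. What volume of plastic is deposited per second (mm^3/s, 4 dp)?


Rate = 0.33 * 0.28 * 62.9 = 5.812 mm^3/s


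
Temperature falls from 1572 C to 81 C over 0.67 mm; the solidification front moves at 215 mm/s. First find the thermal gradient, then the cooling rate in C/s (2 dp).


G = (1572-81)/0.67 = 2225.37313433 C/mm
CR = 2225.37313433 * 215 = 478455.22 C/s


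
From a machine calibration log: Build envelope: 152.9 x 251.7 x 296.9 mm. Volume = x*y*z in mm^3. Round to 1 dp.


V = 152.9 * 251.7 * 296.9 = 11426175.7 mm^3


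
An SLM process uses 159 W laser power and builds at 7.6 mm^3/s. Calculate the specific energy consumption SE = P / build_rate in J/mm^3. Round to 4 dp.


SE = 159 / 7.6 = 20.9211 J/mm^3


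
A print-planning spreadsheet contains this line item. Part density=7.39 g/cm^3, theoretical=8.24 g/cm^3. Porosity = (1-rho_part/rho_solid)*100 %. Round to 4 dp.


Porosity = (1-7.39/8.24)*100 = 10.3155 %


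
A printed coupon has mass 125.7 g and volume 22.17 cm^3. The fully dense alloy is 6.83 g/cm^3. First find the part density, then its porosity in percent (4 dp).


rho_part = 125.7 / 22.17 = 5.66982409 g/cm^3
Porosity = (1 - 5.66982409/6.83)*100 = 16.9865 %


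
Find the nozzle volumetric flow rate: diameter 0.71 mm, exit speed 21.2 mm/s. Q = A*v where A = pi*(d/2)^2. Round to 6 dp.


A = pi*(0.71/2)^2 = 0.39591921 mm^2
Q = 0.39591921 * 21.2 = 8.393487 mm^3/s


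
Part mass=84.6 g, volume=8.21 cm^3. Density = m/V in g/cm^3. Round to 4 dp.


rho = 84.6 / 8.21 = 10.3045 g/cm^3


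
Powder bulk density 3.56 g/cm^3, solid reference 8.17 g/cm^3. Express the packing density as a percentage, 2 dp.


Packing = (3.56/8.17)*100 = 43.57 %


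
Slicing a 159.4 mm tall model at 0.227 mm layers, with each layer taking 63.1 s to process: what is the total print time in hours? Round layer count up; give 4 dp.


Layers = ceil(159.4/0.227) = 703
t = 703 * 63.1 / 3600 = 12.322 hrs


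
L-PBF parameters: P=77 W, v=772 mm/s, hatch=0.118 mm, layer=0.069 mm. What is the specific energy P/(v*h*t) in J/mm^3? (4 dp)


Build rate = 772 * 0.118 * 0.069 = 6.285624 mm^3/s
SE = 77 / 6.285624 = 12.2502 J/mm^3


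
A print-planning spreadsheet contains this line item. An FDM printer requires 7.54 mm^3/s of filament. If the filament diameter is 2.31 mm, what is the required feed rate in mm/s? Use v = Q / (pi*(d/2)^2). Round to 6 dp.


A = pi*(2.31/2)^2 = 4.190963
v = 7.54 / 4.190963 = 1.799109 mm/s


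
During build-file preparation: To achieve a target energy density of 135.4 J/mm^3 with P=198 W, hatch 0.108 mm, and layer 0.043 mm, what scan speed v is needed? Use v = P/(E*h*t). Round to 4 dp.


v = 198 / (135.4*0.108*0.043) = 314.8867 mm/s


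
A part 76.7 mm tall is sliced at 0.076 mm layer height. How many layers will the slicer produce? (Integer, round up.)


Layers = ceil(76.7/0.076) = 1010


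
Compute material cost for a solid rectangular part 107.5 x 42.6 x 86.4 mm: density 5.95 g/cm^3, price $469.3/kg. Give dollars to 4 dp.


V = 107.5 * 42.6 * 86.4 = 395668.8 mm^3 = 395.6688 cm^3
Mass = 395.6688 * 5.95 / 1000 = 2.35422936 kg
Cost = 2.35422936 * 469.3 = 1104.8398 $


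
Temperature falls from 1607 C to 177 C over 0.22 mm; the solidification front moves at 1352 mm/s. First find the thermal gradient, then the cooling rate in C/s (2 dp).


G = (1607-177)/0.22 = 6500.0 C/mm
CR = 6500.0 * 1352 = 8788000.0 C/s


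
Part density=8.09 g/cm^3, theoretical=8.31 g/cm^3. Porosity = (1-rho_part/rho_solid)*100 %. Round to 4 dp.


Porosity = (1-8.09/8.31)*100 = 2.6474 %


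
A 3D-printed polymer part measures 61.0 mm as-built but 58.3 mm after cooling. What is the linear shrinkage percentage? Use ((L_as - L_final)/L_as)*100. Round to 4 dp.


Shrinkage = ((61.0-58.3)/61.0)*100 = 4.4262 %


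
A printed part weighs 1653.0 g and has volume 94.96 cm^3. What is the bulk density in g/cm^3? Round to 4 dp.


rho = 1653.0 / 94.96 = 17.4073 g/cm^3


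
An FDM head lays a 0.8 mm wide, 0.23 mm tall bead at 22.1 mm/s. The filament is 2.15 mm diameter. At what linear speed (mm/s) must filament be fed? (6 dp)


Q = 0.8 * 0.23 * 22.1 = 4.0664 mm^3/s
A_fil = pi*(2.15/2)^2 = 3.63050301 mm^2
v_feed = 4.0664 / 3.63050301 = 1.120065 mm/s


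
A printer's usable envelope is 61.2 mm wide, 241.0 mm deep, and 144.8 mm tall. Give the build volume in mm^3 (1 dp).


V = 61.2 * 241.0 * 144.8 = 2135684.2 mm^3


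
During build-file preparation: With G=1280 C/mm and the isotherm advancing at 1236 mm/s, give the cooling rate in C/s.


CR = 1280 * 1236 = 1582080 C/s


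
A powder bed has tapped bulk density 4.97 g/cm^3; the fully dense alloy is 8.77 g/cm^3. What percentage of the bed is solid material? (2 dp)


Packing = (4.97/8.77)*100 = 56.67 %


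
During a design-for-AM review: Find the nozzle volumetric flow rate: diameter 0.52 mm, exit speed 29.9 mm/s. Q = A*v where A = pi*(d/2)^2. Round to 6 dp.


A = pi*(0.52/2)^2 = 0.21237166 mm^2
Q = 0.21237166 * 29.9 = 6.349913 mm^3/s


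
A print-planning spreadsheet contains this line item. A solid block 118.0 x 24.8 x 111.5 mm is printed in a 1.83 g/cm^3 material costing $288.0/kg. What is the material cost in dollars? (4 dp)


V = 118.0 * 24.8 * 111.5 = 326293.6 mm^3 = 326.2936 cm^3
Mass = 326.2936 * 1.83 / 1000 = 0.59711729 kg
Cost = 0.59711729 * 288.0 = 171.9698 $


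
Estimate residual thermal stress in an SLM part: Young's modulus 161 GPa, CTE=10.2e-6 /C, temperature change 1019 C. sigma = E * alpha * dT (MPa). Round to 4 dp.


sigma = 161*1000 * 10.2e-6 * 1019 = 1673.4018 MPa


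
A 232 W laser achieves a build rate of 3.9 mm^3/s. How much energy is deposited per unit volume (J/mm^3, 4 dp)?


SE = 232 / 3.9 = 59.4872 J/mm^3


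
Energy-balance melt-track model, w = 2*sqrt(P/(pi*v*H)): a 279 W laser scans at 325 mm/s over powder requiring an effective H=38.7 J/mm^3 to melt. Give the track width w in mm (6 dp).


w = 2*sqrt(279/(pi*325*38.7)) = 0.168058 mm


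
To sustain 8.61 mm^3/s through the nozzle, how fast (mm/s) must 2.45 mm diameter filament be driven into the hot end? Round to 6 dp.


A = pi*(2.45/2)^2 = 4.714352
v = 8.61 / 4.714352 = 1.826338 mm/s


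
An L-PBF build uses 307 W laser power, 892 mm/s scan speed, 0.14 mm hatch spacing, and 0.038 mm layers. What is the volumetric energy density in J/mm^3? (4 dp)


E = 307 / (892*0.14*0.038) = 64.6937 J/mm^3


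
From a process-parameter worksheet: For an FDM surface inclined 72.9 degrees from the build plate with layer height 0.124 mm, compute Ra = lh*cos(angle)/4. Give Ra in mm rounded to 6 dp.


Ra = 0.124 * cos(72.9) / 4 = 0.009115 mm


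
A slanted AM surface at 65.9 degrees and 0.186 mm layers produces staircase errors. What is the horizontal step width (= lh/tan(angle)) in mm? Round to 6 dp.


step = 0.186 / tan(65.9) = 0.083202 mm


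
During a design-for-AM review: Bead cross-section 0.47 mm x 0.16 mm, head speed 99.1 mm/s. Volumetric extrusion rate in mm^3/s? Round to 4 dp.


Rate = 0.47 * 0.16 * 99.1 = 7.4523 mm^3/s


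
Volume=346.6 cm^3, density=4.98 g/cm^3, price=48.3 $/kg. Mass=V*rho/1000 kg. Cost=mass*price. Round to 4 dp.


Mass = 346.6*4.98/1000 = 1.726068 kg
Cost = 1.726068 * 48.3 = 83.3691 $


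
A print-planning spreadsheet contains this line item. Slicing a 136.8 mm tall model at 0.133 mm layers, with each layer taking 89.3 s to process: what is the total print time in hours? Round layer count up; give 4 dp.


Layers = ceil(136.8/0.133) = 1029
t = 1029 * 89.3 / 3600 = 25.5249 hrs


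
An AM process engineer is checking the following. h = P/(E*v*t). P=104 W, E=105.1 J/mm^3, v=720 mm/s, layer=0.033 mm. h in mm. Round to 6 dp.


h = 104 / (105.1*720*0.033) = 0.041647 mm


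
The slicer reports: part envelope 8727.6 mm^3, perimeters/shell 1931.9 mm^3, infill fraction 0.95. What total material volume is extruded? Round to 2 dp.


V_infill = (8727.6 - 1931.9) * 0.95 = 6455.92
V_total = 1931.9 + 6455.92 = 8387.82 mm^3


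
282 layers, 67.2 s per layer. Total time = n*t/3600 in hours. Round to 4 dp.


t = 282 * 67.2 / 3600 = 5.264 hrs


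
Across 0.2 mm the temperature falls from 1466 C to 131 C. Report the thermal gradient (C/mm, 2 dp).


G = (1466-131)/0.2 = 6675.0 C/mm


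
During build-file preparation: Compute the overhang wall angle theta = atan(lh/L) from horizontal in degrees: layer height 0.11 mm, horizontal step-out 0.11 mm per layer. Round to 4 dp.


angle = atan(0.11/0.11) = 45.0 degrees


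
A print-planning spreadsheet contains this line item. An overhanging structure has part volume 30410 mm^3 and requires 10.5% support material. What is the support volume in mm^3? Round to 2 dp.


V_support = 30410 * 0.105 = 3193.05 mm^3


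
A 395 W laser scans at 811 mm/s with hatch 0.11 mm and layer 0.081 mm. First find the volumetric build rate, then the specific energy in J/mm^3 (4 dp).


Build rate = 811 * 0.11 * 0.081 = 7.22601 mm^3/s
SE = 395 / 7.22601 = 54.6636 J/mm^3


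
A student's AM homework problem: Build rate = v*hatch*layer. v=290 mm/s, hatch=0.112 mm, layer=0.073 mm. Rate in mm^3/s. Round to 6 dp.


Rate = 290 * 0.112 * 0.073 = 2.37104 mm^3/s


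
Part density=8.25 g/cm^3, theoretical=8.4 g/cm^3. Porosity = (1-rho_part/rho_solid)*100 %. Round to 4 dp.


Porosity = (1-8.25/8.4)*100 = 1.7857 %


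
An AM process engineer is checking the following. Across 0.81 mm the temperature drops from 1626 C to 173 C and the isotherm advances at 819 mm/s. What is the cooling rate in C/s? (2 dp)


G = (1626-173)/0.81 = 1793.82716049 C/mm
CR = 1793.82716049 * 819 = 1469144.44 C/s


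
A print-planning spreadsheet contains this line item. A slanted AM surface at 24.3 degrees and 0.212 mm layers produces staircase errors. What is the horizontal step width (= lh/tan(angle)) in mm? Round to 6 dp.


step = 0.212 / tan(24.3) = 0.469528 mm


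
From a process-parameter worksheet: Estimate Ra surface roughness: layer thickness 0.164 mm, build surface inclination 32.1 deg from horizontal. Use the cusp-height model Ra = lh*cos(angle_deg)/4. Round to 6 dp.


Ra = 0.164 * cos(32.1) / 4 = 0.034732 mm


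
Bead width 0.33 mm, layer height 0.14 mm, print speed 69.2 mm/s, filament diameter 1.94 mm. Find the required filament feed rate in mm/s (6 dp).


Q = 0.33 * 0.14 * 69.2 = 3.19704 mm^3/s
A_fil = pi*(1.94/2)^2 = 2.95592453 mm^2
v_feed = 3.19704 / 2.95592453 = 1.08157 mm/s


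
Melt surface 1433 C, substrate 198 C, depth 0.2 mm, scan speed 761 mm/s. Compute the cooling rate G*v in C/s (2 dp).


G = (1433-198)/0.2 = 6175.0 C/mm
CR = 6175.0 * 761 = 4699175.0 C/s


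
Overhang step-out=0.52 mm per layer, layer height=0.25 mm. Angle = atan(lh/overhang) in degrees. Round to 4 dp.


angle = atan(0.25/0.52) = 25.6768 degrees


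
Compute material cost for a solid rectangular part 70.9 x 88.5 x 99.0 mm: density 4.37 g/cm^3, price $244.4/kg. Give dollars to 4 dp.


V = 70.9 * 88.5 * 99.0 = 621190.35 mm^3 = 621.19035 cm^3
Mass = 621.19035 * 4.37 / 1000 = 2.71460183 kg
Cost = 2.71460183 * 244.4 = 663.4487 $


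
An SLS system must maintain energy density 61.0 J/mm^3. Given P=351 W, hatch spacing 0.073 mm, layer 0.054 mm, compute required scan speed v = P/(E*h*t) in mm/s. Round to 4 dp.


v = 351 / (61.0*0.073*0.054) = 1459.6901 mm/s


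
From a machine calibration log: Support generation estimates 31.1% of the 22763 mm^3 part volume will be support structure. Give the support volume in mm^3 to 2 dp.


V_support = 22763 * 0.311 = 7079.29 mm^3


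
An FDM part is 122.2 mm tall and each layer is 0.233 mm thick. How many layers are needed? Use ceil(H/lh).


Layers = ceil(122.2/0.233) = 525


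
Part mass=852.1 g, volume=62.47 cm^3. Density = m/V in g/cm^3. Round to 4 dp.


rho = 852.1 / 62.47 = 13.6401 g/cm^3


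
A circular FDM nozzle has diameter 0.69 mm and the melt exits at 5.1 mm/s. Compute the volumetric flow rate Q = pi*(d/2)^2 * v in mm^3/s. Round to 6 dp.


A = pi*(0.69/2)^2 = 0.37392807 mm^2
Q = 0.37392807 * 5.1 = 1.907033 mm^3/s


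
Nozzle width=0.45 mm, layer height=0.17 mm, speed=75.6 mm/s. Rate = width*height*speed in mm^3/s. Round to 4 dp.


Rate = 0.45 * 0.17 * 75.6 = 5.7834 mm^3/s


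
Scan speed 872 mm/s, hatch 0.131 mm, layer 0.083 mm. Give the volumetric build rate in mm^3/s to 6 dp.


Rate = 872 * 0.131 * 0.083 = 9.481256 mm^3/s


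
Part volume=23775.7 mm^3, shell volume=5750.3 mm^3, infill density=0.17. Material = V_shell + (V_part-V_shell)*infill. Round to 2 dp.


V_infill = (23775.7 - 5750.3) * 0.17 = 3064.32
V_total = 5750.3 + 3064.32 = 8814.62 mm^3


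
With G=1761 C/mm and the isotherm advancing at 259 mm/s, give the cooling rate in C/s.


CR = 1761 * 259 = 456099 C/s


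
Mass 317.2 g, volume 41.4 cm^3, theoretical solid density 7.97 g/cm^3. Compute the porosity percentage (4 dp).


rho_part = 317.2 / 41.4 = 7.66183575 g/cm^3
Porosity = (1 - 7.66183575/7.97)*100 = 3.8666 %


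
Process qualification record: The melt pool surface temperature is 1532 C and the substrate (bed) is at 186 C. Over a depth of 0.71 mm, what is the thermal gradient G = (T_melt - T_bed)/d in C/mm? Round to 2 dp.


G = (1532-186)/0.71 = 1895.77 C/mm


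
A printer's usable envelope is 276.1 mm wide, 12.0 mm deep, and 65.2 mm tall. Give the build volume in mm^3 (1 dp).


V = 276.1 * 12.0 * 65.2 = 216020.6 mm^3


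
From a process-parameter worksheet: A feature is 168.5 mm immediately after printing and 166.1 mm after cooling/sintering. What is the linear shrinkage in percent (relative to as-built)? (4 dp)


Shrinkage = ((168.5-166.1)/168.5)*100 = 1.4243 %


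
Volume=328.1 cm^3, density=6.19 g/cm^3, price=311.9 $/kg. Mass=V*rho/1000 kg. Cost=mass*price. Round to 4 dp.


Mass = 328.1*6.19/1000 = 2.030939 kg
Cost = 2.030939 * 311.9 = 633.4499 $


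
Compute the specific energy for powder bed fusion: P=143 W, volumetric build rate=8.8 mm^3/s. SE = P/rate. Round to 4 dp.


SE = 143 / 8.8 = 16.25 J/mm^3


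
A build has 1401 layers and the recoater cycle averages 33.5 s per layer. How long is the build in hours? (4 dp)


t = 1401 * 33.5 / 3600 = 13.0371 hrs


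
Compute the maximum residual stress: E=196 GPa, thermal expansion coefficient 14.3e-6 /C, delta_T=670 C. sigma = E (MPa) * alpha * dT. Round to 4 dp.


sigma = 196*1000 * 14.3e-6 * 670 = 1877.876 MPa


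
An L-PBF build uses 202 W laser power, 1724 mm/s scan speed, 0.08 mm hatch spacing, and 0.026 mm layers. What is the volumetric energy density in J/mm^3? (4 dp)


E = 202 / (1724*0.08*0.026) = 56.3314 J/mm^3


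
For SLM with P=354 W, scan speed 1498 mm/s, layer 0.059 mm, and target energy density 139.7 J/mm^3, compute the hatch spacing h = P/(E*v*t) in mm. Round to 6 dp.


h = 354 / (139.7*1498*0.059) = 0.028671 mm


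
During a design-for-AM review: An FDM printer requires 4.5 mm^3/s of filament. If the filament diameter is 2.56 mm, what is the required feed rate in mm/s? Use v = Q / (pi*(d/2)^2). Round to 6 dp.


A = pi*(2.56/2)^2 = 5.147185
v = 4.5 / 5.147185 = 0.874264 mm/s


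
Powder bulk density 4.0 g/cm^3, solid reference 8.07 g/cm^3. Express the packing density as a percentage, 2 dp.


Packing = (4.0/8.07)*100 = 49.57 %


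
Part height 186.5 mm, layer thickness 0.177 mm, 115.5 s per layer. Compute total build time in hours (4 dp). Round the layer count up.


Layers = ceil(186.5/0.177) = 1054
t = 1054 * 115.5 / 3600 = 33.8158 hrs


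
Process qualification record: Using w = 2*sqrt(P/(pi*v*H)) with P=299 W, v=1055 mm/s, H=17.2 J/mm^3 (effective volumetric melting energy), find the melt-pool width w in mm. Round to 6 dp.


w = 2*sqrt(299/(pi*1055*17.2)) = 0.144844 mm


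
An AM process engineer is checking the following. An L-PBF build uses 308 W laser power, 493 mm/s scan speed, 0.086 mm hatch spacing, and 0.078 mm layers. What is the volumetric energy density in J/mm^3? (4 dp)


E = 308 / (493*0.086*0.078) = 93.1345 J/mm^3


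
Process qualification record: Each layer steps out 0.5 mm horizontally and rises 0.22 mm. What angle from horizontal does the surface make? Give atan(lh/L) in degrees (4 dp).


angle = atan(0.22/0.5) = 23.7495 degrees


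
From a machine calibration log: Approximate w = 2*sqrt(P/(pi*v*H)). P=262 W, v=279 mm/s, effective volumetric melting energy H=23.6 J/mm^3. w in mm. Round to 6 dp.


w = 2*sqrt(262/(pi*279*23.6)) = 0.225086 mm


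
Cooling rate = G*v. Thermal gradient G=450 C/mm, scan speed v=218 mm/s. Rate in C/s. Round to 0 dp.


CR = 450 * 218 = 98100 C/s


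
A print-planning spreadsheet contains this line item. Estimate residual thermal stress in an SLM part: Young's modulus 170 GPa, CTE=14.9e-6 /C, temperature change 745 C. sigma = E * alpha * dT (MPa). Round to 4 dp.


sigma = 170*1000 * 14.9e-6 * 745 = 1887.085 MPa


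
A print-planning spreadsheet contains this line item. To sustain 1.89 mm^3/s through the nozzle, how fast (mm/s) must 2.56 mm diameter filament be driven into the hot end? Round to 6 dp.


A = pi*(2.56/2)^2 = 5.147185
v = 1.89 / 5.147185 = 0.367191 mm/s


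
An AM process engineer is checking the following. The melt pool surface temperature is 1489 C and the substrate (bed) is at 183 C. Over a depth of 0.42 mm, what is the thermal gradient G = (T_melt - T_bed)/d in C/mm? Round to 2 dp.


G = (1489-183)/0.42 = 3109.52 C/mm


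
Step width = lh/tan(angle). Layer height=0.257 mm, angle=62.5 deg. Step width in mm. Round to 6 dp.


step = 0.257 / tan(62.5) = 0.133786 mm


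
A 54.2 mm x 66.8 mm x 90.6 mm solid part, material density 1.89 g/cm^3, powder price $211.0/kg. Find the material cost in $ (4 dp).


V = 54.2 * 66.8 * 90.6 = 328022.736 mm^3 = 328.022736 cm^3
Mass = 328.022736 * 1.89 / 1000 = 0.61996297 kg
Cost = 0.61996297 * 211.0 = 130.8122 $


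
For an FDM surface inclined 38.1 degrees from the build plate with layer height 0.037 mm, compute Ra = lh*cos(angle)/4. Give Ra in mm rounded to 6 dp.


Ra = 0.037 * cos(38.1) / 4 = 0.007279 mm


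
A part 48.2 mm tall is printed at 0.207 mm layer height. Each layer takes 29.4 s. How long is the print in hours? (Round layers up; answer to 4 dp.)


Layers = ceil(48.2/0.207) = 233
t = 233 * 29.4 / 3600 = 1.9028 hrs


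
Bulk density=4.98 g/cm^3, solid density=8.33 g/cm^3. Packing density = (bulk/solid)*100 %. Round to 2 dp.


Packing = (4.98/8.33)*100 = 59.78 %


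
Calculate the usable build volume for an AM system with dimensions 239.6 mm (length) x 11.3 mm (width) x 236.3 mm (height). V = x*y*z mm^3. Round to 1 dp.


V = 239.6 * 11.3 * 236.3 = 639777.5 mm^3


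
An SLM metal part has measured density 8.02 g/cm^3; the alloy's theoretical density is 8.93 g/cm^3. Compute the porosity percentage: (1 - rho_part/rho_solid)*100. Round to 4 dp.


Porosity = (1-8.02/8.93)*100 = 10.1904 %


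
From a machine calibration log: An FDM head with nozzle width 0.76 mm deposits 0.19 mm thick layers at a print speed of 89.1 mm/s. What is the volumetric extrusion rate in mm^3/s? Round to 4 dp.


Rate = 0.76 * 0.19 * 89.1 = 12.866 mm^3/s


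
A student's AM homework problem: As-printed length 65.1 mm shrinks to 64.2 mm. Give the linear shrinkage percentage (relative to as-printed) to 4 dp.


Shrinkage = ((65.1-64.2)/65.1)*100 = 1.3825 %


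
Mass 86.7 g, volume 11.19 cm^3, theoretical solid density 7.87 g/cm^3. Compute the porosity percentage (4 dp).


rho_part = 86.7 / 11.19 = 7.74798928 g/cm^3
Porosity = (1 - 7.74798928/7.87)*100 = 1.5503 %


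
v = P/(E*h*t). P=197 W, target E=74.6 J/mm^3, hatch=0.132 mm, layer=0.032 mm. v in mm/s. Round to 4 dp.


v = 197 / (74.6*0.132*0.032) = 625.1777 mm/s


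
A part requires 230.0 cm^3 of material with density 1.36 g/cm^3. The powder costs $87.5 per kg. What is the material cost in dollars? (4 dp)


Mass = 230.0*1.36/1000 = 0.3128 kg
Cost = 0.3128 * 87.5 = 27.37 $


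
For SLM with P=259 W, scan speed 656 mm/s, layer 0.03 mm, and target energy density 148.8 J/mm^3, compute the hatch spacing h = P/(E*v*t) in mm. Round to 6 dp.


h = 259 / (148.8*656*0.03) = 0.088445 mm


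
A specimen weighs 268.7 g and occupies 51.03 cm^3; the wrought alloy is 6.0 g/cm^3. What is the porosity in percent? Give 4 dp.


rho_part = 268.7 / 51.03 = 5.26553008 g/cm^3
Porosity = (1 - 5.26553008/6.0)*100 = 12.2412 %


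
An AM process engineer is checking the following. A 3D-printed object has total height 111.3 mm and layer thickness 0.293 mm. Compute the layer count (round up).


Layers = ceil(111.3/0.293) = 380


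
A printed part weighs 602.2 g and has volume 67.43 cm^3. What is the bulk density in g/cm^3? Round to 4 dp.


rho = 602.2 / 67.43 = 8.9307 g/cm^3


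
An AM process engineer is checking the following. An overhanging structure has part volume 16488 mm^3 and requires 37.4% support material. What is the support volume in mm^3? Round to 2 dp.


V_support = 16488 * 0.374 = 6166.51 mm^3


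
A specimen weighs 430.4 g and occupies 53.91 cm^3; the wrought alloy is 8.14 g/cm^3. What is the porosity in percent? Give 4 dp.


rho_part = 430.4 / 53.91 = 7.9836765 g/cm^3
Porosity = (1 - 7.9836765/8.14)*100 = 1.9204 %


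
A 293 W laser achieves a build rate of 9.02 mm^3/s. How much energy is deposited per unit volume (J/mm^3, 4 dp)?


SE = 293 / 9.02 = 32.4834 J/mm^3


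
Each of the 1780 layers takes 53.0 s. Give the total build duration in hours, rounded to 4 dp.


t = 1780 * 53.0 / 3600 = 26.2056 hrs


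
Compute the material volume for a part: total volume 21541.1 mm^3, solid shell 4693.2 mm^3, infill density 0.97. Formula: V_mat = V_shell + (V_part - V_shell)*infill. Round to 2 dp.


V_infill = (21541.1 - 4693.2) * 0.97 = 16342.46
V_total = 4693.2 + 16342.46 = 21035.66 mm^3


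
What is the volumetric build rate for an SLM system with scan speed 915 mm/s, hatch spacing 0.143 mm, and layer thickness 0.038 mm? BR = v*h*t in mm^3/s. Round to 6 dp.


Rate = 915 * 0.143 * 0.038 = 4.97211 mm^3/s


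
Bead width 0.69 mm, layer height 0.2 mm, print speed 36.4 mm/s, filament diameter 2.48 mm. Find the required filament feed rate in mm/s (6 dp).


Q = 0.69 * 0.2 * 36.4 = 5.0232 mm^3/s
A_fil = pi*(2.48/2)^2 = 4.83051286 mm^2
v_feed = 5.0232 / 4.83051286 = 1.03989 mm/s


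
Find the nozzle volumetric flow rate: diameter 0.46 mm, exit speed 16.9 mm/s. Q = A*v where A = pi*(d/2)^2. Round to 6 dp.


A = pi*(0.46/2)^2 = 0.16619025 mm^2
Q = 0.16619025 * 16.9 = 2.808615 mm^3/s


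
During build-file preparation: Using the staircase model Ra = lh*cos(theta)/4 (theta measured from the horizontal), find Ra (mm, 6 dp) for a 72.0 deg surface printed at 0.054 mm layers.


Ra = 0.054 * cos(72.0) / 4 = 0.004172 mm


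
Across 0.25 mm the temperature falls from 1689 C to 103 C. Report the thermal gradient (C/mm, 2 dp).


G = (1689-103)/0.25 = 6344.0 C/mm


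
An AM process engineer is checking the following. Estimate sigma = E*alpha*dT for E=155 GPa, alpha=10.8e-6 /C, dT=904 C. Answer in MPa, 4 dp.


sigma = 155*1000 * 10.8e-6 * 904 = 1513.296 MPa


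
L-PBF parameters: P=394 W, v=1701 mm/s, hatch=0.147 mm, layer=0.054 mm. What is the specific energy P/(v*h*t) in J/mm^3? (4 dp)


Build rate = 1701 * 0.147 * 0.054 = 13.502538 mm^3/s
SE = 394 / 13.502538 = 29.1797 J/mm^3


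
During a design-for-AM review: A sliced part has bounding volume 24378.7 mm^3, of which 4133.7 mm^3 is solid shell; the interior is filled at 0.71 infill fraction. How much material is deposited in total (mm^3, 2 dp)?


V_infill = (24378.7 - 4133.7) * 0.71 = 14373.95
V_total = 4133.7 + 14373.95 = 18507.65 mm^3


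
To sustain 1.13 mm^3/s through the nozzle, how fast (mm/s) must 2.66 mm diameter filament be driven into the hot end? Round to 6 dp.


A = pi*(2.66/2)^2 = 5.557163
v = 1.13 / 5.557163 = 0.203341 mm/s


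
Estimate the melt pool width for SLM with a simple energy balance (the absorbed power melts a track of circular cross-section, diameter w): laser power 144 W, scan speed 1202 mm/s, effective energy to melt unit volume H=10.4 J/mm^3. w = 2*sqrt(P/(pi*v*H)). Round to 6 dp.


w = 2*sqrt(144/(pi*1202*10.4)) = 0.121106 mm


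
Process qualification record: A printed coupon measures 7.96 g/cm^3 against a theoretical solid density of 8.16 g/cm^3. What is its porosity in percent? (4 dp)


Porosity = (1-7.96/8.16)*100 = 2.451 %


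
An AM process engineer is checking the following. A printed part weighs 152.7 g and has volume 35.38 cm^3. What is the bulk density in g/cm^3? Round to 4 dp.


rho = 152.7 / 35.38 = 4.316 g/cm^3


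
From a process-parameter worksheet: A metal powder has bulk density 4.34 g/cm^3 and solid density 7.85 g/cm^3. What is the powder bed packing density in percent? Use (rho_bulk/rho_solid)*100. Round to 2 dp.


Packing = (4.34/7.85)*100 = 55.29 %


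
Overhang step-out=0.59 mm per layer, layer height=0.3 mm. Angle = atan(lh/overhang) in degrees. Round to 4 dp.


angle = atan(0.3/0.59) = 26.9522 degrees


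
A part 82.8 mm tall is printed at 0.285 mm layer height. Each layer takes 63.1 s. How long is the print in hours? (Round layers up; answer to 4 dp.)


Layers = ceil(82.8/0.285) = 291
t = 291 * 63.1 / 3600 = 5.1006 hrs


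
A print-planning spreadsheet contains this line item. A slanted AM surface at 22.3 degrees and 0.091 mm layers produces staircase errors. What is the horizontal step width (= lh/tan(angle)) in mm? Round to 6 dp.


step = 0.091 / tan(22.3) = 0.221881 mm


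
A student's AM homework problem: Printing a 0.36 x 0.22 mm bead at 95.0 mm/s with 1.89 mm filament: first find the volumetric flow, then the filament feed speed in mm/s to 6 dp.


Q = 0.36 * 0.22 * 95.0 = 7.524 mm^3/s
A_fil = pi*(1.89/2)^2 = 2.80552078 mm^2
v_feed = 7.524 / 2.80552078 = 2.681855 mm/s


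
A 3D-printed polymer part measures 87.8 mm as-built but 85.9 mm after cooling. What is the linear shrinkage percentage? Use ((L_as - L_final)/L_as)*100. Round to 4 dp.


Shrinkage = ((87.8-85.9)/87.8)*100 = 2.164 %


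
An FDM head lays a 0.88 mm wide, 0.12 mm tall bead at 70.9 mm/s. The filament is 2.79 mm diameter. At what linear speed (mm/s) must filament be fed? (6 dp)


Q = 0.88 * 0.12 * 70.9 = 7.48704 mm^3/s
A_fil = pi*(2.79/2)^2 = 6.11361784 mm^2
v_feed = 7.48704 / 6.11361784 = 1.22465 mm/s


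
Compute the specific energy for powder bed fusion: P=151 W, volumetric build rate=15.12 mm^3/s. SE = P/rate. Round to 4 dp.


SE = 151 / 15.12 = 9.9868 J/mm^3


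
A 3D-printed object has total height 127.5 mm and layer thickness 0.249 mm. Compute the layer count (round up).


Layers = ceil(127.5/0.249) = 513


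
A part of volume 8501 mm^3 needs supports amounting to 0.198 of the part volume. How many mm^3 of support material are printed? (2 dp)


V_support = 8501 * 0.198 = 1683.2 mm^3


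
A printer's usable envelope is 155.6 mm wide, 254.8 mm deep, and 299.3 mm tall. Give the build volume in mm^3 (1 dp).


V = 155.6 * 254.8 * 299.3 = 11866311.2 mm^3


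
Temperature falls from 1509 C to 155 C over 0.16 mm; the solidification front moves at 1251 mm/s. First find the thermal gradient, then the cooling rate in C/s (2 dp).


G = (1509-155)/0.16 = 8462.5 C/mm
CR = 8462.5 * 1251 = 10586587.5 C/s


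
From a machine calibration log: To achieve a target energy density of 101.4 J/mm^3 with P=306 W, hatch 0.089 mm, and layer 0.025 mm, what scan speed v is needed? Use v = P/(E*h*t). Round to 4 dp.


v = 306 / (101.4*0.089*0.025) = 1356.2928 mm/s
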